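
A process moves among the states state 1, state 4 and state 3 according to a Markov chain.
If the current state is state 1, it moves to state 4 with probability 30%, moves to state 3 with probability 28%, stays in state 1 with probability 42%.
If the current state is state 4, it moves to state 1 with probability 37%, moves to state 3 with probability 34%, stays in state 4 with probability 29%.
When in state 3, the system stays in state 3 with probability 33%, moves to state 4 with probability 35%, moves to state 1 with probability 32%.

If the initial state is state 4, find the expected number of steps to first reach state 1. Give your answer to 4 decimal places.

2.8315

Let t(s) be the expected number of steps to first reach state 1 from state s, with t(state 1) = 0. Conditioning on the first step:
t(state 4) = 1 + 0.29·t(state 4) + 0.34·t(state 3)
t(state 3) = 1 + 0.35·t(state 4) + 0.33·t(state 3)
Solving: t(state 4) = 2.8315, t(state 3) = 2.9717.
Expected steps from state 4 to state 1: 2.8315.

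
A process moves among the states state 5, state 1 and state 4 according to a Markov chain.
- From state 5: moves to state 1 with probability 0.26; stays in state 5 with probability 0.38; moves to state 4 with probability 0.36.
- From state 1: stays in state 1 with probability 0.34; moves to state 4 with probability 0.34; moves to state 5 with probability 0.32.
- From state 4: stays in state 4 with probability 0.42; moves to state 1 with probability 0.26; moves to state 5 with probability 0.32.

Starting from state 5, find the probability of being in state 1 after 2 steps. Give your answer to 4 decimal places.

Sum over the intermediate state after 1 step:
P = P(state 5→state 5)·P(state 5→state 1) + P(state 5→state 1)·P(state 1→state 1) + P(state 5→state 4)·P(state 4→state 1)
  = 0.38×0.26 + 0.26×0.34 + 0.36×0.26
  = 0.0988 + 0.0884 + 0.0936 = 0.2808

0.2808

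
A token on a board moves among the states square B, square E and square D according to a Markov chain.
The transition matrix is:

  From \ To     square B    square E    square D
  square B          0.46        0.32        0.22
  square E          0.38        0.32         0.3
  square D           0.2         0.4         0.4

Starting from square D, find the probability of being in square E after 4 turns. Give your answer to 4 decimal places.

0.3445

Propagate the distribution vector 4 turns from square D.
After 0 turns: (0.0000, 0.0000, 1.0000)
After 1 turn: (0.2000, 0.4000, 0.4000)
After 2 turns: (0.3240, 0.3520, 0.3240)
After 3 turns: (0.3476, 0.3459, 0.3065)
After 4 turns: (0.3526, 0.3445, 0.3028)
P(in square E after 4 turns) = 0.3445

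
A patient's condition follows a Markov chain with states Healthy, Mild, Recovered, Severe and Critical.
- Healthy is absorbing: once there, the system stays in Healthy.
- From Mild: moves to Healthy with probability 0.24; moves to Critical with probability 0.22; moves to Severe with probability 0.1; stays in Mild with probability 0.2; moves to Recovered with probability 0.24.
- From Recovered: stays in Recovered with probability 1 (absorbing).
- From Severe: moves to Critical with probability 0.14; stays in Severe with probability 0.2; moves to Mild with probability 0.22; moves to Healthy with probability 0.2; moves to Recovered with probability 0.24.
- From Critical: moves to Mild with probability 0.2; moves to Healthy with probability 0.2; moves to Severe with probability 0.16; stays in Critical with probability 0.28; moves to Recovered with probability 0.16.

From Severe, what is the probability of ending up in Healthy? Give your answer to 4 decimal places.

0.4805

Let h(s) be the probability of absorption at Healthy starting from transient state s. Then h(Healthy) = 1 and h(Recovered) = 0. By first-step analysis:
h(Mild) = 0.24·1 + 0.2·h(Mild) + 0.24·0 + 0.1·h(Severe) + 0.22·h(Critical)
h(Severe) = 0.2·1 + 0.22·h(Mild) + 0.24·0 + 0.2·h(Severe) + 0.14·h(Critical)
h(Critical) = 0.2·1 + 0.2·h(Mild) + 0.16·0 + 0.16·h(Severe) + 0.28·h(Critical)
Solving: h(Mild) = 0.5043, h(Severe) = 0.4805, h(Critical) = 0.5247.
Starting from Severe, the probability is 0.4805.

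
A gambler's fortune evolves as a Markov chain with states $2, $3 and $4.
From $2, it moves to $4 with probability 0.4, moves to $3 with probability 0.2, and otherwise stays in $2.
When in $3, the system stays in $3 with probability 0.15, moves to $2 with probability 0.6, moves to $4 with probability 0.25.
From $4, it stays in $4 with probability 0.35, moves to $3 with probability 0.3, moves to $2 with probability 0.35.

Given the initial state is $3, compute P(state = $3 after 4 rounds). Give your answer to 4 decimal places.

Propagate the distribution vector 4 rounds from $3.
After 0 rounds: (0.0000, 1.0000, 0.0000)
After 1 round: (0.6000, 0.1500, 0.2500)
After 2 rounds: (0.4175, 0.2175, 0.3650)
After 3 rounds: (0.4253, 0.2256, 0.3491)
After 4 rounds: (0.4277, 0.2236, 0.3487)
P(in $3 after 4 rounds) = 0.2236

0.2236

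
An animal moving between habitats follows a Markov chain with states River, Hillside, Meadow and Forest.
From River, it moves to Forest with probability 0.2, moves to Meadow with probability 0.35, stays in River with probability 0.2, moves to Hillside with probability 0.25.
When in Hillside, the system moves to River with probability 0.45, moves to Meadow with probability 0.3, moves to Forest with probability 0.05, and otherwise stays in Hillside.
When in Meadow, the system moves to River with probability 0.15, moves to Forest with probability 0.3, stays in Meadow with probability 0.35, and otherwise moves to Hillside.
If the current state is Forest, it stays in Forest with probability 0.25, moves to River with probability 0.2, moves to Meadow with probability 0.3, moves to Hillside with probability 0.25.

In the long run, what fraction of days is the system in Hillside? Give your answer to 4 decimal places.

Let the stationary distribution be π with π = πP and π_1 + π_2 + π_3 + π_4 = 1.
π_1 = 0.2·π_1 + 0.45·π_2 + 0.15·π_3 + 0.2·π_4
π_2 = 0.25·π_1 + 0.2·π_2 + 0.2·π_3 + 0.25·π_4
π_3 = 0.35·π_1 + 0.3·π_2 + 0.35·π_3 + 0.3·π_4
Solving with the normalization constraint gives π = (0.2392, 0.2225, 0.3284, 0.2100).
So the stationary probability of Hillside is 0.2225.

0.2225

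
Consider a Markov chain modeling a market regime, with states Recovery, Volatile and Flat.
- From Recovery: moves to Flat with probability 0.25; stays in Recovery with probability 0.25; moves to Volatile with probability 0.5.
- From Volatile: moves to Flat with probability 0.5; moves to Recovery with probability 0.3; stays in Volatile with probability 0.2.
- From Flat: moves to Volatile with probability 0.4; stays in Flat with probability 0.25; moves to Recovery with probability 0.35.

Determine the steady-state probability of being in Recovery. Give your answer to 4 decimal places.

0.3019

Let the stationary distribution be π with π = πP and π_1 + π_2 + π_3 = 1.
π_1 = 0.25·π_1 + 0.3·π_2 + 0.35·π_3
π_2 = 0.5·π_1 + 0.2·π_2 + 0.4·π_3
Solving with the normalization constraint gives π = (0.3019, 0.3585, 0.3396).
So the stationary probability of Recovery is 0.3019.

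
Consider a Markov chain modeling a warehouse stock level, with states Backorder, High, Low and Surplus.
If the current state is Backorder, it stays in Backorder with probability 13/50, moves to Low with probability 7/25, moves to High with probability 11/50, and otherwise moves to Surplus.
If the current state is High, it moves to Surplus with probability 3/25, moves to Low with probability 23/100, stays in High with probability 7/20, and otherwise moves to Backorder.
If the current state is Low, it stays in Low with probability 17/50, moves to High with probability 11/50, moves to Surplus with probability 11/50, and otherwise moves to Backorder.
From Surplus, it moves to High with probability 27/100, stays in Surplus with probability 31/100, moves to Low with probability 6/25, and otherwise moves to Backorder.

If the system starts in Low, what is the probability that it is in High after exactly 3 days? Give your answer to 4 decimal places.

Propagate the distribution vector 3 days from Low.
After 0 days: (0.0000, 0.0000, 1.0000, 0.0000)
After 1 day: (0.2200, 0.2200, 0.3400, 0.2200)
After 2 days: (0.2376, 0.2596, 0.2806, 0.2222)
After 3 days: (0.2414, 0.2649, 0.2750, 0.2188)
P(in High after 3 days) = 0.2649

0.2649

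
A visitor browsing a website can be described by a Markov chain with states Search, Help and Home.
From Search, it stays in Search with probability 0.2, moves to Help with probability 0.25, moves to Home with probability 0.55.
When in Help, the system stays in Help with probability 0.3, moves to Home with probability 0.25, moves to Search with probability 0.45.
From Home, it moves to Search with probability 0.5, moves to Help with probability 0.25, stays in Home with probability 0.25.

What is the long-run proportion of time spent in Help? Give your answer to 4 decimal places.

Let the stationary distribution be π with π = πP and π_1 + π_2 + π_3 = 1.
π_1 = 0.2·π_1 + 0.45·π_2 + 0.5·π_3
π_2 = 0.25·π_1 + 0.3·π_2 + 0.25·π_3
Solving with the normalization constraint gives π = (0.3745, 0.2632, 0.3623).
So the stationary probability of Help is 0.2632.

0.2632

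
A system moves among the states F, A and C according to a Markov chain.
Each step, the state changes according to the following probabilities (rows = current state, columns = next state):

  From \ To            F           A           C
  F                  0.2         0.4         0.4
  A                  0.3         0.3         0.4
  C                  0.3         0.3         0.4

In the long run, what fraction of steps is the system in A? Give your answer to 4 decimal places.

0.3273

Let the stationary distribution be π with π = πP and π_1 + π_2 + π_3 = 1.
π_1 = 0.2·π_1 + 0.3·π_2 + 0.3·π_3
π_2 = 0.4·π_1 + 0.3·π_2 + 0.3·π_3
Solving with the normalization constraint gives π = (0.2727, 0.3273, 0.4000).
So the stationary probability of A is 0.3273.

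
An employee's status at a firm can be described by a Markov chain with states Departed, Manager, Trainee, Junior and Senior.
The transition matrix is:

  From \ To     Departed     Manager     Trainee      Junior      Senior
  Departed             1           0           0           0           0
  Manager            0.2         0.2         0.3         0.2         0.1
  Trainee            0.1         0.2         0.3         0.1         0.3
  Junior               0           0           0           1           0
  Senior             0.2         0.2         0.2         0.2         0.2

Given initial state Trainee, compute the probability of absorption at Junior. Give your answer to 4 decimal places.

0.5000

Let h(s) be the probability of absorption at Junior starting from transient state s. Then h(Junior) = 1 and h(Departed) = 0. By first-step analysis:
h(Manager) = 0.2·0 + 0.2·h(Manager) + 0.3·h(Trainee) + 0.2·1 + 0.1·h(Senior)
h(Trainee) = 0.1·0 + 0.2·h(Manager) + 0.3·h(Trainee) + 0.1·1 + 0.3·h(Senior)
h(Senior) = 0.2·0 + 0.2·h(Manager) + 0.2·h(Trainee) + 0.2·1 + 0.2·h(Senior)
Solving: h(Manager) = 0.5000, h(Trainee) = 0.5000, h(Senior) = 0.5000.
Starting from Trainee, the probability is 0.5000.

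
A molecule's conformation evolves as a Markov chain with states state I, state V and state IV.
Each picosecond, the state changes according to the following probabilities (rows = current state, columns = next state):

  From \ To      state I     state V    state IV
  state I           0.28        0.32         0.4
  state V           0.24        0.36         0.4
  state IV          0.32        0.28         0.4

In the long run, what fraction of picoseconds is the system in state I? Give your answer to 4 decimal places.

Let the stationary distribution be π with π = πP and π_1 + π_2 + π_3 = 1.
π_1 = 0.28·π_1 + 0.24·π_2 + 0.32·π_3
π_2 = 0.32·π_1 + 0.36·π_2 + 0.28·π_3
Solving with the normalization constraint gives π = (0.2833, 0.3167, 0.4000).
So the stationary probability of state I is 0.2833.

0.2833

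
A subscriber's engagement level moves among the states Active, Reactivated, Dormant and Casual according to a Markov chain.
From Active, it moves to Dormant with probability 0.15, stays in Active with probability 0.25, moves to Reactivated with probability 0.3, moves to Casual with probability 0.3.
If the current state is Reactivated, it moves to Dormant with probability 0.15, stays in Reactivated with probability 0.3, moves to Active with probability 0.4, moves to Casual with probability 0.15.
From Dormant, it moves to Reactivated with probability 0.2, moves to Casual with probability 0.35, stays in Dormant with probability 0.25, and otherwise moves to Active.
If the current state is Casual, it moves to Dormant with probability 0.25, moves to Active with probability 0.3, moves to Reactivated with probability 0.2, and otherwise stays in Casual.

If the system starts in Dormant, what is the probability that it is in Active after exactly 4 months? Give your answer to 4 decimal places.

0.2911

Propagate the distribution vector 4 months from Dormant.
After 0 months: (0.0000, 0.0000, 1.0000, 0.0000)
After 1 month: (0.2000, 0.2000, 0.2500, 0.3500)
After 2 months: (0.2850, 0.2400, 0.2100, 0.2650)
After 3 months: (0.2888, 0.2525, 0.1975, 0.2613)
After 4 months: (0.2911, 0.2541, 0.1959, 0.2589)
P(in Active after 4 months) = 0.2911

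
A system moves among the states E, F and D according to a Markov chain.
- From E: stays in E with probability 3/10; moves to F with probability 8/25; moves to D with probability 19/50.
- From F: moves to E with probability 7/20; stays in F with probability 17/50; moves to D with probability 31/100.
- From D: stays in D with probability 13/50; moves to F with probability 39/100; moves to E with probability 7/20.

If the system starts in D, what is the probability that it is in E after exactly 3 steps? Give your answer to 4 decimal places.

Propagate the distribution vector 3 steps from D.
After 0 steps: (0.0000, 0.0000, 1.0000)
After 1 step: (0.3500, 0.3900, 0.2600)
After 2 steps: (0.3325, 0.3460, 0.3215)
After 3 steps: (0.3334, 0.3494, 0.3172)
P(in E after 3 steps) = 0.3334

0.3334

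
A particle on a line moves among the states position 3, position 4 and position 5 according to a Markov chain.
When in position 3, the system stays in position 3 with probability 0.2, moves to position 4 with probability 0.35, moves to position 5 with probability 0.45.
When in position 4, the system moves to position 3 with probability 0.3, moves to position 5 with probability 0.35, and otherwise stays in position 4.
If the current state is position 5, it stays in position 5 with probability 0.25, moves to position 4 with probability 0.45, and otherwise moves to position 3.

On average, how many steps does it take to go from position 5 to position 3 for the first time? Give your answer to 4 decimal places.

Let t(s) be the expected number of steps to first reach position 3 from state s, with t(position 3) = 0. Conditioning on the first step:
t(position 4) = 1 + 0.35·t(position 4) + 0.35·t(position 5)
t(position 5) = 1 + 0.45·t(position 4) + 0.25·t(position 5)
Solving: t(position 4) = 3.3333, t(position 5) = 3.3333.
Expected steps from position 5 to position 3: 3.3333.

3.3333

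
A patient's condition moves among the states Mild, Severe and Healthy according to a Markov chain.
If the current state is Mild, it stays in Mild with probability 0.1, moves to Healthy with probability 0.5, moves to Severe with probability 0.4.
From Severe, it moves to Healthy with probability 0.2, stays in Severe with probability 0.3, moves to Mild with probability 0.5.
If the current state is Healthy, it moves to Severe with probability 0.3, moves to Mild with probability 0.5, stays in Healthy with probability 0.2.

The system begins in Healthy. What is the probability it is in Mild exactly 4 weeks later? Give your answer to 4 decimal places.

0.3480

Propagate the distribution vector 4 weeks from Healthy.
After 0 weeks: (0.0000, 0.0000, 1.0000)
After 1 week: (0.5000, 0.3000, 0.2000)
After 2 weeks: (0.3000, 0.3500, 0.3500)
After 3 weeks: (0.3800, 0.3300, 0.2900)
After 4 weeks: (0.3480, 0.3380, 0.3140)
P(in Mild after 4 weeks) = 0.3480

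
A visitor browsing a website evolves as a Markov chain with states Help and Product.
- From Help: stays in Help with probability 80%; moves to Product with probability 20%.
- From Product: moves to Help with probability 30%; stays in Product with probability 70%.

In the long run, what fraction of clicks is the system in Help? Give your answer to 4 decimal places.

Let the stationary distribution be π with π = πP and π_1 + π_2 = 1.
π_1 = 0.8·π_1 + 0.3·π_2
Solving with the normalization constraint gives π = (0.6000, 0.4000).
So the stationary probability of Help is 0.6000.

0.6000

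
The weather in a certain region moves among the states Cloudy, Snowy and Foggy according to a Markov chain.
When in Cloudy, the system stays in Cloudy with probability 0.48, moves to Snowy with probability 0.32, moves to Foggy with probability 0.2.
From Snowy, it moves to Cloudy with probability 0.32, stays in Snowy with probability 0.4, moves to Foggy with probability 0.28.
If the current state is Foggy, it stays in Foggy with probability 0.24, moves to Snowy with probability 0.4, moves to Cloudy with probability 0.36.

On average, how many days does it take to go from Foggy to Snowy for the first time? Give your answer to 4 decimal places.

2.7228

Let t(s) be the expected number of days to first reach Snowy from state s, with t(Snowy) = 0. Conditioning on the first day:
t(Cloudy) = 1 + 0.48·t(Cloudy) + 0.2·t(Foggy)
t(Foggy) = 1 + 0.36·t(Cloudy) + 0.24·t(Foggy)
Solving: t(Cloudy) = 2.9703, t(Foggy) = 2.7228.
Expected days from Foggy to Snowy: 2.7228.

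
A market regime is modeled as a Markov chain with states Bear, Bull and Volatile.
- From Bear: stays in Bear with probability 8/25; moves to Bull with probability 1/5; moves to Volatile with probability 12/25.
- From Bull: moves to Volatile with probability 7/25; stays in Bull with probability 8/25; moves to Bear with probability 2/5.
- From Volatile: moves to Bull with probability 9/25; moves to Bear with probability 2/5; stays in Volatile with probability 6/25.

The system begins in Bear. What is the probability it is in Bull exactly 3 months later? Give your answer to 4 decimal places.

Propagate the distribution vector 3 months from Bear.
After 0 months: (1.0000, 0.0000, 0.0000)
After 1 month: (0.3200, 0.2000, 0.4800)
After 2 months: (0.3744, 0.3008, 0.3248)
After 3 months: (0.3700, 0.2881, 0.3419)
P(in Bull after 3 months) = 0.2881

0.2881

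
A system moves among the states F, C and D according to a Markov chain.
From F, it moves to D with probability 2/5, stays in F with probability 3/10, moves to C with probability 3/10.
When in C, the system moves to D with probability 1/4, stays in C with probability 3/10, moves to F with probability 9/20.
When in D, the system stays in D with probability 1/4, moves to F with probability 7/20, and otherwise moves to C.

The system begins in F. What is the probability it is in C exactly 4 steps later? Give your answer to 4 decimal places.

0.3305

Propagate the distribution vector 4 steps from F.
After 0 steps: (1.0000, 0.0000, 0.0000)
After 1 step: (0.3000, 0.3000, 0.4000)
After 2 steps: (0.3650, 0.3400, 0.2950)
After 3 steps: (0.3658, 0.3295, 0.3048)
After 4 steps: (0.3647, 0.3305, 0.3049)
P(in C after 4 steps) = 0.3305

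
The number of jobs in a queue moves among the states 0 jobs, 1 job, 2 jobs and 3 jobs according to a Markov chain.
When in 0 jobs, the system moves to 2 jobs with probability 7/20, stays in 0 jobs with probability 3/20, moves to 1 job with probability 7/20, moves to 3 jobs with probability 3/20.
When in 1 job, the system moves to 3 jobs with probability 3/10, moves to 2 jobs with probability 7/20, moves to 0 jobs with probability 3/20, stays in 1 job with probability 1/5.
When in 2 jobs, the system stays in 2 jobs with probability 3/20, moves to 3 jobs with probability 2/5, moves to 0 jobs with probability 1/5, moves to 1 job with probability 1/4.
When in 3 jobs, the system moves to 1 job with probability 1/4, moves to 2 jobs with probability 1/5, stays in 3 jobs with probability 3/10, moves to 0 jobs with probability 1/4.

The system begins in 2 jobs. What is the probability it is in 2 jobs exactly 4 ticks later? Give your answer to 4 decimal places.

0.2545

Propagate the distribution vector 4 ticks from 2 jobs.
After 0 ticks: (0.0000, 0.0000, 1.0000, 0.0000)
After 1 tick: (0.2000, 0.2500, 0.1500, 0.4000)
After 2 ticks: (0.1975, 0.2575, 0.2600, 0.2850)
After 3 ticks: (0.1915, 0.2569, 0.2553, 0.2964)
After 4 ticks: (0.1924, 0.2563, 0.2545, 0.2968)
P(in 2 jobs after 4 ticks) = 0.2545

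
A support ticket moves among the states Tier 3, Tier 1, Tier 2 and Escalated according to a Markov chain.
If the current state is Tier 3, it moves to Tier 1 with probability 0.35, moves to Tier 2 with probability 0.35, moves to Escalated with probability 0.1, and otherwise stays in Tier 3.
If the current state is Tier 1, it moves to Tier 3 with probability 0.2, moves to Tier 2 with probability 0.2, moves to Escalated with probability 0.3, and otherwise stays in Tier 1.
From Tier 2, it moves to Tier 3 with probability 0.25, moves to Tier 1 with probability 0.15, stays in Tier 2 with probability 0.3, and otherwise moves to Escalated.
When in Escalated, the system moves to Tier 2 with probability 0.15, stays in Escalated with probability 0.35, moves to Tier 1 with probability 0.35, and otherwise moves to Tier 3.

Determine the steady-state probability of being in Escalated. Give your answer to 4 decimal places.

Let the stationary distribution be π with π = πP and π_1 + π_2 + π_3 + π_4 = 1.
π_1 = 0.2·π_1 + 0.2·π_2 + 0.25·π_3 + 0.15·π_4
π_2 = 0.35·π_1 + 0.3·π_2 + 0.15·π_3 + 0.35·π_4
π_3 = 0.35·π_1 + 0.2·π_2 + 0.3·π_3 + 0.15·π_4
Solving with the normalization constraint gives π = (0.1983, 0.2876, 0.2400, 0.2740).
So the stationary probability of Escalated is 0.2740.

0.2740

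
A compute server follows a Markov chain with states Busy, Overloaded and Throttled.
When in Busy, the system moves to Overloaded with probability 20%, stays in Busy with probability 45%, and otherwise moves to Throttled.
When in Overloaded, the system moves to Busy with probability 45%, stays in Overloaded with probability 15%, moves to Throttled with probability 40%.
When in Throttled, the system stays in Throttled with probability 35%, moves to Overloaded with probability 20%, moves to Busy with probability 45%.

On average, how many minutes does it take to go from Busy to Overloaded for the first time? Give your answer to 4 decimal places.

Let t(s) be the expected number of minutes to first reach Overloaded from state s, with t(Overloaded) = 0. Conditioning on the first minute:
t(Busy) = 1 + 0.45·t(Busy) + 0.35·t(Throttled)
t(Throttled) = 1 + 0.45·t(Busy) + 0.35·t(Throttled)
Solving: t(Busy) = 5.0000, t(Throttled) = 5.0000.
Expected minutes from Busy to Overloaded: 5.0000.

5.0000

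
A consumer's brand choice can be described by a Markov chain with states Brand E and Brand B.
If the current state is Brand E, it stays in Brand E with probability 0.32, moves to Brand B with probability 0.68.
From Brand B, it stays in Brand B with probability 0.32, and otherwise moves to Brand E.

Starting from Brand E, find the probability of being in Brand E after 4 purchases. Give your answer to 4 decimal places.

Propagate the distribution vector 4 purchases from Brand E.
After 0 purchases: (1.0000, 0.0000)
After 1 purchase: (0.3200, 0.6800)
After 2 purchases: (0.5648, 0.4352)
After 3 purchases: (0.4767, 0.5233)
After 4 purchases: (0.5084, 0.4916)
P(in Brand E after 4 purchases) = 0.5084

0.5084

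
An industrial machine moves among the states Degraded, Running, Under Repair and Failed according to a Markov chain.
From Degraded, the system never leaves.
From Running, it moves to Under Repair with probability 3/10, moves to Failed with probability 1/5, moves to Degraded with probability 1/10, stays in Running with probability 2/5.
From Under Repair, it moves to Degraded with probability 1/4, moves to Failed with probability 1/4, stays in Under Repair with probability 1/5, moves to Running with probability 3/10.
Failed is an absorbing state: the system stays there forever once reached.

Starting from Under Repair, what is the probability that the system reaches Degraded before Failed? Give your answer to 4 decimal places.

Let h(s) be the probability of absorption at Degraded starting from transient state s. Then h(Degraded) = 1 and h(Failed) = 0. By first-step analysis:
h(Running) = 0.1·1 + 0.4·h(Running) + 0.3·h(Under Repair) + 0.2·0
h(Under Repair) = 0.25·1 + 0.3·h(Running) + 0.2·h(Under Repair) + 0.25·0
Solving: h(Running) = 0.3974, h(Under Repair) = 0.4615.
Starting from Under Repair, the probability is 0.4615.

0.4615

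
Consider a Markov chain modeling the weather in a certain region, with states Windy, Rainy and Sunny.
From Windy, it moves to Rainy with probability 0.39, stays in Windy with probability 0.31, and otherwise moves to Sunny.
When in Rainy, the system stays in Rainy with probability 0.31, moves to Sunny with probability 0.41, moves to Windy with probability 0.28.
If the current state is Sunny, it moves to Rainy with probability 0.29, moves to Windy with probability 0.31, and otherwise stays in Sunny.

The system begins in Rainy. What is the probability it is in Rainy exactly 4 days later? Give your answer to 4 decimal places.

Propagate the distribution vector 4 days from Rainy.
After 0 days: (0.0000, 1.0000, 0.0000)
After 1 day: (0.2800, 0.3100, 0.4100)
After 2 days: (0.3007, 0.3242, 0.3751)
After 3 days: (0.3003, 0.3266, 0.3732)
After 4 days: (0.3002, 0.3266, 0.3732)
P(in Rainy after 4 days) = 0.3266

0.3266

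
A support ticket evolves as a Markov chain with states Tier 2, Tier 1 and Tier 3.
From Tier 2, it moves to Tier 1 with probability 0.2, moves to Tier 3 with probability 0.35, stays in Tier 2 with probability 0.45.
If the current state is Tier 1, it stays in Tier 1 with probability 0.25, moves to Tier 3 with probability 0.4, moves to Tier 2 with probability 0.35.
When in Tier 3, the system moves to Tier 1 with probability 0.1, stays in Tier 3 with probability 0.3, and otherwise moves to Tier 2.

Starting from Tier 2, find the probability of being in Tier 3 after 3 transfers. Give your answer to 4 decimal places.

0.3416

Propagate the distribution vector 3 transfers from Tier 2.
After 0 transfers: (1.0000, 0.0000, 0.0000)
After 1 transfer: (0.4500, 0.2000, 0.3500)
After 2 transfers: (0.4825, 0.1750, 0.3425)
After 3 transfers: (0.4839, 0.1745, 0.3416)
P(in Tier 3 after 3 transfers) = 0.3416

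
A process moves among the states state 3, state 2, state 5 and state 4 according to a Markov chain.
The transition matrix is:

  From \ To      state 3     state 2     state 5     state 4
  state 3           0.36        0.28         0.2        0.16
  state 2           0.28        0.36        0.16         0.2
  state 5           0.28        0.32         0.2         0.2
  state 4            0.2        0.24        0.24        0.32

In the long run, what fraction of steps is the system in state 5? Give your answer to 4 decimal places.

Let the stationary distribution be π with π = πP and π_1 + π_2 + π_3 + π_4 = 1.
π_1 = 0.36·π_1 + 0.28·π_2 + 0.28·π_3 + 0.2·π_4
π_2 = 0.28·π_1 + 0.36·π_2 + 0.32·π_3 + 0.24·π_4
π_3 = 0.2·π_1 + 0.16·π_2 + 0.2·π_3 + 0.24·π_4
Solving with the normalization constraint gives π = (0.2857, 0.3036, 0.1964, 0.2143).
So the stationary probability of state 5 is 0.1964.

0.1964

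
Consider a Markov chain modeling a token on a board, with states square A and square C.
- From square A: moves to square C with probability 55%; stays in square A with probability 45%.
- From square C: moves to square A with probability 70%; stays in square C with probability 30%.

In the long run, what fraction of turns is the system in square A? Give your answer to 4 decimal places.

Let the stationary distribution be π with π = πP and π_1 + π_2 = 1.
π_1 = 0.45·π_1 + 0.7·π_2
Solving with the normalization constraint gives π = (0.5600, 0.4400).
So the stationary probability of square A is 0.5600.

0.5600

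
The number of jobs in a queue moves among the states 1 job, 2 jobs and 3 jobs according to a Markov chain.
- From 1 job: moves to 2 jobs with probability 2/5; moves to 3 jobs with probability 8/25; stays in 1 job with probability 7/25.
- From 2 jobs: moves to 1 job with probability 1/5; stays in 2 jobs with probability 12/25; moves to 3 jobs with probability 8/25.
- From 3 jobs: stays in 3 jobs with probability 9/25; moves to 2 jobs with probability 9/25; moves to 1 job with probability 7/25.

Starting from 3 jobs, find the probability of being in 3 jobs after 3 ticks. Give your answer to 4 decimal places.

Propagate the distribution vector 3 ticks from 3 jobs.
After 0 ticks: (0.0000, 0.0000, 1.0000)
After 1 tick: (0.2800, 0.3600, 0.3600)
After 2 ticks: (0.2512, 0.4144, 0.3344)
After 3 ticks: (0.2468, 0.4198, 0.3334)
P(in 3 jobs after 3 ticks) = 0.3334

0.3334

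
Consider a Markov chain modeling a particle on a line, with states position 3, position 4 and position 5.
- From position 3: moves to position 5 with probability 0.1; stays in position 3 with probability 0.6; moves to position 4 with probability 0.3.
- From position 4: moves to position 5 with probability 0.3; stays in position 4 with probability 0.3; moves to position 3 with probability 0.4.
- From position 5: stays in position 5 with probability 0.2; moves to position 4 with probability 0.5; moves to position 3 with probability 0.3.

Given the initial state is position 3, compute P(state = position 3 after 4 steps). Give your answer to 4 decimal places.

0.4789

Propagate the distribution vector 4 steps from position 3.
After 0 steps: (1.0000, 0.0000, 0.0000)
After 1 step: (0.6000, 0.3000, 0.1000)
After 2 steps: (0.5100, 0.3200, 0.1700)
After 3 steps: (0.4850, 0.3340, 0.1810)
After 4 steps: (0.4789, 0.3362, 0.1849)
P(in position 3 after 4 steps) = 0.4789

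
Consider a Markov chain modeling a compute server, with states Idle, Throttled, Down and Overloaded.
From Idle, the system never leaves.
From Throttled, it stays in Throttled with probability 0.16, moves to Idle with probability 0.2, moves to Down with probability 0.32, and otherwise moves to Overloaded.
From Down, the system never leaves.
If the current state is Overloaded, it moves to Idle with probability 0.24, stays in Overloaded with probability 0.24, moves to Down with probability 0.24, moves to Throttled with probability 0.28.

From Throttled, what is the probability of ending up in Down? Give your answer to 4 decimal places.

0.5831

Let h(s) be the probability of absorption at Down starting from transient state s. Then h(Down) = 1 and h(Idle) = 0. By first-step analysis:
h(Throttled) = 0.2·0 + 0.16·h(Throttled) + 0.32·1 + 0.32·h(Overloaded)
h(Overloaded) = 0.24·0 + 0.28·h(Throttled) + 0.24·1 + 0.24·h(Overloaded)
Solving: h(Throttled) = 0.5831, h(Overloaded) = 0.5306.
Starting from Throttled, the probability is 0.5831.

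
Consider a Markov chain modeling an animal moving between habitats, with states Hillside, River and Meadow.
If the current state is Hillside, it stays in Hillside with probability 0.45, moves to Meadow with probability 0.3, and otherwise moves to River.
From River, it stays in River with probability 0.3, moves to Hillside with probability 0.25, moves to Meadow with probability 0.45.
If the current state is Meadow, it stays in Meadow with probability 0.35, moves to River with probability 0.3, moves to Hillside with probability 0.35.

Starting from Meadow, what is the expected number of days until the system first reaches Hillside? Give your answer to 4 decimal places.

Let t(s) be the expected number of days to first reach Hillside from state s, with t(Hillside) = 0. Conditioning on the first day:
t(River) = 1 + 0.3·t(River) + 0.45·t(Meadow)
t(Meadow) = 1 + 0.3·t(River) + 0.35·t(Meadow)
Solving: t(River) = 3.4375, t(Meadow) = 3.1250.
Expected days from Meadow to Hillside: 3.1250.

3.1250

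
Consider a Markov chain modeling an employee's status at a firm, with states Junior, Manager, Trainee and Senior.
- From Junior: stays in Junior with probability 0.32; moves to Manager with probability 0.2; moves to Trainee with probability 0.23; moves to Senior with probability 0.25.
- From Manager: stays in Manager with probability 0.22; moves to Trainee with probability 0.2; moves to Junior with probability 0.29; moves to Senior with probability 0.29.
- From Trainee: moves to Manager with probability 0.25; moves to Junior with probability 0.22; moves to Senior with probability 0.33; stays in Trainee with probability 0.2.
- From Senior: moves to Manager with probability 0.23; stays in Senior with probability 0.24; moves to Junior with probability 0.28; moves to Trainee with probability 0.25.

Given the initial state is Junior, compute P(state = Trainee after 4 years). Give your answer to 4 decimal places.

Propagate the distribution vector 4 years from Junior.
After 0 years: (1.0000, 0.0000, 0.0000, 0.0000)
After 1 year: (0.3200, 0.2000, 0.2300, 0.2500)
After 2 years: (0.2810, 0.2230, 0.2221, 0.2739)
After 3 years: (0.2801, 0.2238, 0.2221, 0.2739)
After 4 years: (0.2801, 0.2238, 0.2221, 0.2740)
P(in Trainee after 4 years) = 0.2221

0.2221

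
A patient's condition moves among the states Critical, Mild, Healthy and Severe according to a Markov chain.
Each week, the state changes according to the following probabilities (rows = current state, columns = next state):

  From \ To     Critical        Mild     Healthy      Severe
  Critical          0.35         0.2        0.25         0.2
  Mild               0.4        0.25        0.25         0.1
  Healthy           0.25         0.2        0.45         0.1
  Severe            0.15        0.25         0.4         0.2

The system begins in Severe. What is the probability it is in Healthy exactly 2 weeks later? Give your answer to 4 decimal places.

0.3600

Propagate the distribution vector 2 weeks from Severe.
After 0 weeks: (0.0000, 0.0000, 0.0000, 1.0000)
After 1 week: (0.1500, 0.2500, 0.4000, 0.2000)
After 2 weeks: (0.2825, 0.2225, 0.3600, 0.1350)
P(in Healthy after 2 weeks) = 0.3600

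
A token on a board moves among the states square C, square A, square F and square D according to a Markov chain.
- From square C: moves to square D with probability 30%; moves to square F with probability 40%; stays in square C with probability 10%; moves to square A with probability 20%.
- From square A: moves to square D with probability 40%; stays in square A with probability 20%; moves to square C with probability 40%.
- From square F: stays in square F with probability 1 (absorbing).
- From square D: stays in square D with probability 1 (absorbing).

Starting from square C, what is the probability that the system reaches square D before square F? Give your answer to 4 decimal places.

0.5000

Let h(s) be the probability of absorption at square D starting from transient state s. Then h(square D) = 1 and h(square F) = 0. By first-step analysis:
h(square C) = 0.1·h(square C) + 0.2·h(square A) + 0.4·0 + 0.3·1
h(square A) = 0.4·h(square C) + 0.2·h(square A) + 0.4·1
Solving: h(square C) = 0.5000, h(square A) = 0.7500.
Starting from square C, the probability is 0.5000.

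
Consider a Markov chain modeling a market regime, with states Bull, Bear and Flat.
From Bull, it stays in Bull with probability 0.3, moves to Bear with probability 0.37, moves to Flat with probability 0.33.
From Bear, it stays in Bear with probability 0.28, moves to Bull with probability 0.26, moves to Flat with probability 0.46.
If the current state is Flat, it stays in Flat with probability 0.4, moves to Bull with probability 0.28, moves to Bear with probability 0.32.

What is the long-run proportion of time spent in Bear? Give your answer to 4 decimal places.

0.3211

Let the stationary distribution be π with π = πP and π_1 + π_2 + π_3 = 1.
π_1 = 0.3·π_1 + 0.26·π_2 + 0.28·π_3
π_2 = 0.37·π_1 + 0.28·π_2 + 0.32·π_3
Solving with the normalization constraint gives π = (0.2792, 0.3211, 0.3997).
So the stationary probability of Bear is 0.3211.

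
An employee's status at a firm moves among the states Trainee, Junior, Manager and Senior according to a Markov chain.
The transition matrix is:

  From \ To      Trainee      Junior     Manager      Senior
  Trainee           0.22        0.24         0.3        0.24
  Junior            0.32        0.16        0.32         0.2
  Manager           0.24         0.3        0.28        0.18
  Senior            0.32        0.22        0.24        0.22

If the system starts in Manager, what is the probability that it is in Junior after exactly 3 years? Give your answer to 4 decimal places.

Propagate the distribution vector 3 years from Manager.
After 0 years: (0.0000, 0.0000, 1.0000, 0.0000)
After 1 year: (0.2400, 0.3000, 0.2800, 0.1800)
After 2 years: (0.2736, 0.2292, 0.2896, 0.2076)
After 3 years: (0.2695, 0.2349, 0.2863, 0.2093)
P(in Junior after 3 years) = 0.2349

0.2349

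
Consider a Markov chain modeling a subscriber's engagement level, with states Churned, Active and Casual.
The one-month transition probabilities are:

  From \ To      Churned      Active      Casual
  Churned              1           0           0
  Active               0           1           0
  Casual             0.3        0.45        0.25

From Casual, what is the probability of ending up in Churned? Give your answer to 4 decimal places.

Let h(s) be the probability of absorption at Churned starting from transient state s. Then h(Churned) = 1 and h(Active) = 0. By first-step analysis:
h(Casual) = 0.3·1 + 0.45·0 + 0.25·h(Casual)
Solving: h(Casual) = 0.4000.
Starting from Casual, the probability is 0.4000.

0.4000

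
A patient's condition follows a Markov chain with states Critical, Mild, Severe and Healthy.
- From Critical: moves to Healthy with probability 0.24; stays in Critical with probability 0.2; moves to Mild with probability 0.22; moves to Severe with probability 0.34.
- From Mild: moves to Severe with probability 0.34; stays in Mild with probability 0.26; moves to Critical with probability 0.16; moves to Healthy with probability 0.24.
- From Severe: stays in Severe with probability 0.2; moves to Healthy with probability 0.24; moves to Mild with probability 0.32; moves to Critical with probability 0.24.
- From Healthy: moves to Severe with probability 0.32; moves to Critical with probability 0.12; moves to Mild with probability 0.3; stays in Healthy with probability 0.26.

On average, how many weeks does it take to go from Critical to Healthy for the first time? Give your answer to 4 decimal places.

Let t(s) be the expected number of weeks to first reach Healthy from state s, with t(Healthy) = 0. Conditioning on the first week:
t(Critical) = 1 + 0.2·t(Critical) + 0.22·t(Mild) + 0.34·t(Severe)
t(Mild) = 1 + 0.16·t(Critical) + 0.26·t(Mild) + 0.34·t(Severe)
t(Severe) = 1 + 0.24·t(Critical) + 0.32·t(Mild) + 0.2·t(Severe)
Solving: t(Critical) = 4.1667, t(Mild) = 4.1667, t(Severe) = 4.1667.
Expected weeks from Critical to Healthy: 4.1667.

4.1667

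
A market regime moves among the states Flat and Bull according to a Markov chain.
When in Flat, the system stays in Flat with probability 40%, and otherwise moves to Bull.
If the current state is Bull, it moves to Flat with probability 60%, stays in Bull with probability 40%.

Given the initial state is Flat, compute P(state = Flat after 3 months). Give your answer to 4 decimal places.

0.4960

Propagate the distribution vector 3 months from Flat.
After 0 months: (1.0000, 0.0000)
After 1 month: (0.4000, 0.6000)
After 2 months: (0.5200, 0.4800)
After 3 months: (0.4960, 0.5040)
P(in Flat after 3 months) = 0.4960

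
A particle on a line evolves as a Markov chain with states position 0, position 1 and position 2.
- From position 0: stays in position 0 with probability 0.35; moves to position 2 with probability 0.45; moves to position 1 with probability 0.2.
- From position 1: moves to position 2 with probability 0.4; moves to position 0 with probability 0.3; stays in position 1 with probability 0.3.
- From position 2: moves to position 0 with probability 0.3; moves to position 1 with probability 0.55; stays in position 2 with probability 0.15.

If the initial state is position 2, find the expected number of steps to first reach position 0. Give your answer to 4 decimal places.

Let t(s) be the expected number of steps to first reach position 0 from state s, with t(position 0) = 0. Conditioning on the first step:
t(position 1) = 1 + 0.3·t(position 1) + 0.4·t(position 2)
t(position 2) = 1 + 0.55·t(position 1) + 0.15·t(position 2)
Solving: t(position 1) = 3.3333, t(position 2) = 3.3333.
Expected steps from position 2 to position 0: 3.3333.

3.3333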